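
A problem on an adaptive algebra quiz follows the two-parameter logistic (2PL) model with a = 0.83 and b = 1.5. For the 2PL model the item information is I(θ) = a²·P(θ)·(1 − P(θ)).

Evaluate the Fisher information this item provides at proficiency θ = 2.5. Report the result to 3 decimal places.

0.146

P = 1/(1+e^{-0.8300}) = 0.6964
P(1−P) = 0.6964 × 0.3036 = 0.2114
I = a² × P(1−P) = 0.83² × 0.2114 = 0.14566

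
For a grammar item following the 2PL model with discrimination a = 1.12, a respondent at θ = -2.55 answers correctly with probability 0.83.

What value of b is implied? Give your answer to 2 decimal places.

-3.97

P(θ) = 1 / (1 + exp(−a(θ − b)))
logit(0.83) = ln(0.83/0.17) = 1.5856
b = θ − logit/(a) = -2.55 − 1.5856/1.1200 = -3.9657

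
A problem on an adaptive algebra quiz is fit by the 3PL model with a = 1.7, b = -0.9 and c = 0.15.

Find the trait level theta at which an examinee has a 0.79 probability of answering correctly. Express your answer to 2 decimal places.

-0.24

P(theta) = c + (1 − c) · 1 / (1 + exp(−a(theta − b)))
Remove guessing floor: (0.79 − 0.15)/(1 − 0.15) = 0.7529
logit = ln(0.7529/0.2471) = 1.1144
theta = b + logit/(a) = -0.9 + 1.1144/1.7000 = -0.2445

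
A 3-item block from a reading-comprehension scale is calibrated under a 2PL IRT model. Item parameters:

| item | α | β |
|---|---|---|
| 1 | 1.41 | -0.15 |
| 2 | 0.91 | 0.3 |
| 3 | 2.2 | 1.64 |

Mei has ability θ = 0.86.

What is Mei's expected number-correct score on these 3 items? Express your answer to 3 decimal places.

P(θ) = 1 / (1 + exp(−α(θ − β)))
P_1 = 1/(1+e^{-1.4241}) = 0.8060
P_2 = 1/(1+e^{-0.5096}) = 0.6247
P_3 = 1/(1+e^{1.7160}) = 0.1524
E[score] = 0.8060 + 0.6247 + 0.1524 = 1.5831

1.583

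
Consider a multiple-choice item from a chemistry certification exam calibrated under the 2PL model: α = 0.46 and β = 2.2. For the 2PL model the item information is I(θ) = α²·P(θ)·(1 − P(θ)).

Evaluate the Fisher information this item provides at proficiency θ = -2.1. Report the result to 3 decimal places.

P = 1/(1+e^{1.9780}) = 0.1215
P(1−P) = 0.1215 × 0.8785 = 0.1068
I = α² × P(1−P) = 0.46² × 0.1068 = 0.02259

0.023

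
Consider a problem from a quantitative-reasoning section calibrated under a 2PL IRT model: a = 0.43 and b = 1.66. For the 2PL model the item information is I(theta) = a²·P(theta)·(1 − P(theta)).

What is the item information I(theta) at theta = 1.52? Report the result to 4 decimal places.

P = 1/(1+e^{0.0602}) = 0.4850
P(1−P) = 0.4850 × 0.5150 = 0.2498
I = a² × P(1−P) = 0.43² × 0.2498 = 0.04618

0.0462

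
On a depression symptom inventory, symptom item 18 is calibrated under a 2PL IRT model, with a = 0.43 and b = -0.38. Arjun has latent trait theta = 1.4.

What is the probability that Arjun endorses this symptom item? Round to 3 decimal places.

0.683

P(theta) = 1 / (1 + exp(−a(theta − b)))
Exponent: 0.43 × (1.4 − (-0.38)) = 0.7654
1/(1 + e^{-0.7654}) = 0.6825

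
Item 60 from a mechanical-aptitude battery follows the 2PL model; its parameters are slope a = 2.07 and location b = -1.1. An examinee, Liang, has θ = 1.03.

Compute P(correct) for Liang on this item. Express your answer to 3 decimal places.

P(θ) = 1 / (1 + exp(−a(θ − b)))
Exponent: 2.07 × (1.03 − (-1.1)) = 4.4091
1/(1 + e^{-4.4091}) = 0.9880

0.988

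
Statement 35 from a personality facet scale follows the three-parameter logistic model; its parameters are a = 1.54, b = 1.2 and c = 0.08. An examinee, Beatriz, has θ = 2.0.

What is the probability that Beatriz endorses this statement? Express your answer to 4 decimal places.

0.7922

P(θ) = c + (1 − c) · 1 / (1 + exp(−a(θ − b)))
Exponent: 1.54 × (2.0 − 1.2) = 1.2320
1/(1 + e^{-1.2320}) = 0.7742
P = 0.08 + 0.92 × 0.7742 = 0.7922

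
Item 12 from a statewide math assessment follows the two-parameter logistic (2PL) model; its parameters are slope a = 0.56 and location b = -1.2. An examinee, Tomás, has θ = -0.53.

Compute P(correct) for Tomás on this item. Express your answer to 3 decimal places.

P(θ) = 1 / (1 + exp(−a(θ − b)))
Exponent: 0.56 × (-0.53 − (-1.2)) = 0.3752
1/(1 + e^{-0.3752}) = 0.5927

0.593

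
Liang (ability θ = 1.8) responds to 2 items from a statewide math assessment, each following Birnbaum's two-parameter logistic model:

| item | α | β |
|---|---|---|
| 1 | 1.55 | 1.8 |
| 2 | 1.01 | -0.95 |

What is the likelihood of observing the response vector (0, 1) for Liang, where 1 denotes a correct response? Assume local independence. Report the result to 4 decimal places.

P(θ) = 1 / (1 + exp(−α(θ − β)))
P_1 = 1/(1+e^{0.0000}) = 0.5000
P_2 = 1/(1+e^{-2.7775}) = 0.9414
L = (1−P_1) × P_2 = 0.5000 × 0.9414 = 0.47072

0.4707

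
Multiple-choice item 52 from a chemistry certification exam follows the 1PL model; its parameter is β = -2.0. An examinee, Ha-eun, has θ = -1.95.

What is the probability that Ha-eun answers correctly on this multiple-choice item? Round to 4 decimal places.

P(θ) = 1 / (1 + exp(−(θ − β)))
Exponent: (-1.95 − (-2.0)) = 0.0500
1/(1 + e^{-0.0500}) = 0.5125
P = 0.5125

0.5125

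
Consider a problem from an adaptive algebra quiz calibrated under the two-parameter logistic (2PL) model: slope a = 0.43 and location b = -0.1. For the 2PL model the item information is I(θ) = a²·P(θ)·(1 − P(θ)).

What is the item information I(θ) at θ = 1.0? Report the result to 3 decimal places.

0.044

P = 1/(1+e^{-0.4730}) = 0.6161
P(1−P) = 0.6161 × 0.3839 = 0.2365
I = a² × P(1−P) = 0.43² × 0.2365 = 0.04373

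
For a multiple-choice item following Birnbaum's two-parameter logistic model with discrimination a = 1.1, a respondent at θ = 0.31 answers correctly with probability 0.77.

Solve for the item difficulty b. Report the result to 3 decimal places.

P(θ) = 1 / (1 + exp(−a(θ − b)))
logit(0.77) = ln(0.77/0.23) = 1.2083
b = θ − logit/(a) = 0.31 − 1.2083/1.1000 = -0.7885

-0.788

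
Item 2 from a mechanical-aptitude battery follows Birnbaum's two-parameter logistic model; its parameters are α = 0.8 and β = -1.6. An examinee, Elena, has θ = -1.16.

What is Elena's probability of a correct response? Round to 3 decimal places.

P(θ) = 1 / (1 + exp(−α(θ − β)))
Exponent: 0.8 × (-1.16 − (-1.6)) = 0.3520
1/(1 + e^{-0.3520}) = 0.5871

0.587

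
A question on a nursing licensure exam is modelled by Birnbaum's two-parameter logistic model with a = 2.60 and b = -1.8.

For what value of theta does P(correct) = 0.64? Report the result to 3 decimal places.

-1.579

P(theta) = 1 / (1 + exp(−a(theta − b)))
logit = ln(0.6400/0.3600) = 0.5754
theta = b + logit/(a) = -1.8 + 0.5754/2.6000 = -1.5787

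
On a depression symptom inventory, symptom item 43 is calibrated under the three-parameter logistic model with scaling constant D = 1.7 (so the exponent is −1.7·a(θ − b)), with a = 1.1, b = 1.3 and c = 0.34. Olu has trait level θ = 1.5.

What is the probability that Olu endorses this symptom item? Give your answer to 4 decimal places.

P(θ) = c + (1 − c) · 1 / (1 + exp(−D·a(θ − b)))
Exponent: 1.7 × 1.1 × (1.5 − 1.3) = 0.3740
1/(1 + e^{-0.3740}) = 0.5924
P = 0.34 + 0.66 × 0.5924 = 0.7310

0.7310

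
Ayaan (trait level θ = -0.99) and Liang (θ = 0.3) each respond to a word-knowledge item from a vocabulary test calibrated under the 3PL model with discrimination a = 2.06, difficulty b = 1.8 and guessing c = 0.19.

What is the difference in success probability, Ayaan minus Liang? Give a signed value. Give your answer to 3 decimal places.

-0.033

P(θ) = c + (1 − c) · 1 / (1 + exp(−a(θ − b)))
P(Ayaan) = 0.1926  [exponent -5.7474]
P(Liang) = 0.2253  [exponent -3.0900]
Difference = 0.1926 − 0.2253 = -0.0327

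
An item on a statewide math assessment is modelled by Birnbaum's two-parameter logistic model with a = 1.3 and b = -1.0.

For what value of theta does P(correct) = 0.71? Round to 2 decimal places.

P(theta) = 1 / (1 + exp(−a(theta − b)))
logit = ln(0.7100/0.2900) = 0.8954
theta = b + logit/(a) = -1.0 + 0.8954/1.3000 = -0.3112

-0.31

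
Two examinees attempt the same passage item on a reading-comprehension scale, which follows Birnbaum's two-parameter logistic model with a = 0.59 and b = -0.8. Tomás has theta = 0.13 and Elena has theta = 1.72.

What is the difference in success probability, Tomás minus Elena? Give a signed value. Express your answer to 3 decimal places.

-0.182

P(theta) = 1 / (1 + exp(−a(theta − b)))
P(Tomás) = 0.6338  [exponent 0.5487]
P(Elena) = 0.8156  [exponent 1.4868]
Difference = 0.6338 − 0.8156 = -0.1818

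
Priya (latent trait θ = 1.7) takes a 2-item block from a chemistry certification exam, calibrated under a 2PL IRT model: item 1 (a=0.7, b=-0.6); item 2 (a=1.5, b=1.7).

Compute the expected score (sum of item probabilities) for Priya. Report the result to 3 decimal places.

1.333

P(θ) = 1 / (1 + exp(−a(θ − b)))
P_1 = 1/(1+e^{-1.6100}) = 0.8334
P_2 = 1/(1+e^{0.0000}) = 0.5000
E[score] = 0.8334 + 0.5000 = 1.3334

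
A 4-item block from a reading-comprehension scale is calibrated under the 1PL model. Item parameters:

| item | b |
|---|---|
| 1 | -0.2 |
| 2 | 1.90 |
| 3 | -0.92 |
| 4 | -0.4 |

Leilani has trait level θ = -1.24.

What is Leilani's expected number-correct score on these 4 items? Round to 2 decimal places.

1.02

P(θ) = 1 / (1 + exp(−(θ − b)))
P_1 = 1/(1+e^{1.0400}) = 0.2611
P_2 = 1/(1+e^{3.1400}) = 0.0415
P_3 = 1/(1+e^{0.3200}) = 0.4207
P_4 = 1/(1+e^{0.8400}) = 0.3015
E[score] = 0.2611 + 0.0415 + 0.4207 + 0.3015 = 1.0248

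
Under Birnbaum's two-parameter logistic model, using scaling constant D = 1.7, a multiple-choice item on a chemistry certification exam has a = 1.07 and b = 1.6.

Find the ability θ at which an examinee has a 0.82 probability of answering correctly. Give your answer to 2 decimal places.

P(θ) = 1 / (1 + exp(−D·a(θ − b)))
logit = ln(0.8200/0.1800) = 1.5163
θ = b + logit/(1.7·a) = 1.6 + 1.5163/1.8190 = 2.4336

2.43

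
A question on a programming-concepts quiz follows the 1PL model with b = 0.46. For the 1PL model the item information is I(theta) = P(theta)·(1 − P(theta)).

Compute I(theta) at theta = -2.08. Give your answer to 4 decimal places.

P = 1/(1+e^{2.5400}) = 0.0731
P(1−P) = 0.0731 × 0.9269 = 0.0678
I = P(1−P) = 0.06776

0.0678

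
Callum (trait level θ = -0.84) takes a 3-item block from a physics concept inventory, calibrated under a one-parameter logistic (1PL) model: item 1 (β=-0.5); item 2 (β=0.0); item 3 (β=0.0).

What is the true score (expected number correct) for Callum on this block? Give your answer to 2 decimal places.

P(θ) = 1 / (1 + exp(−(θ − β)))
P_1 = 1/(1+e^{0.3400}) = 0.4158
P_2 = 1/(1+e^{0.8400}) = 0.3015
P_3 = 1/(1+e^{0.8400}) = 0.3015
E[score] = 0.4158 + 0.3015 + 0.3015 = 1.0189

1.02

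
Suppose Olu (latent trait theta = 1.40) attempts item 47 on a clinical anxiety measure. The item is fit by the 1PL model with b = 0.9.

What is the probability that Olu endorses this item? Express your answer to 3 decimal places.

0.622

P(theta) = 1 / (1 + exp(−(theta − b)))
Exponent: (1.40 − 0.9) = 0.5000
1/(1 + e^{-0.5000}) = 0.6225
P = 0.6225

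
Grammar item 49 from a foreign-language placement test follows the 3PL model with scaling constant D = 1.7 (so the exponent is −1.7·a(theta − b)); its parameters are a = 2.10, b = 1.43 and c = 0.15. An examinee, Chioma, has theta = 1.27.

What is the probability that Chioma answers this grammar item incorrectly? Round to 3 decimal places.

P(theta) = c + (1 − c) · 1 / (1 + exp(−D·a(theta − b)))
Exponent: 1.7 × 2.10 × (1.27 − 1.43) = -0.5712
1/(1 + e^{0.5712}) = 0.3610
P = 0.15 + 0.85 × 0.3610 = 0.4568
P(incorrect) = 1 − 0.4568 = 0.5432

0.543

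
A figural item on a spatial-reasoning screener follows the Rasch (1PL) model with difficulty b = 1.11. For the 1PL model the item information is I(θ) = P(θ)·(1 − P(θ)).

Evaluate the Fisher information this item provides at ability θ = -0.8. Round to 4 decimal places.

P = 1/(1+e^{1.9100}) = 0.1290
P(1−P) = 0.1290 × 0.8710 = 0.1123
I = P(1−P) = 0.11234

0.1123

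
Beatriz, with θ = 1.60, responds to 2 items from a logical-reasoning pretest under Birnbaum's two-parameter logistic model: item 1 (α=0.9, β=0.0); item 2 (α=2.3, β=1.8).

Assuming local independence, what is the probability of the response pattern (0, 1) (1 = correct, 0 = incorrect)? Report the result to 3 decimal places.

0.074

P(θ) = 1 / (1 + exp(−α(θ − β)))
P_1 = 1/(1+e^{-1.4400}) = 0.8085
P_2 = 1/(1+e^{0.4600}) = 0.3870
L = (1−P_1) × P_2 = 0.1915 × 0.3870 = 0.07413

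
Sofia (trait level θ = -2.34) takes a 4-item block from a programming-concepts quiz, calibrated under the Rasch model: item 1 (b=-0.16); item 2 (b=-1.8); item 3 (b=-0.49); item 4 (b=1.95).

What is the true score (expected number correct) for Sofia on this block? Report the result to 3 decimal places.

P(θ) = 1 / (1 + exp(−(θ − b)))
P_1 = 1/(1+e^{2.1800}) = 0.1016
P_2 = 1/(1+e^{0.5400}) = 0.3682
P_3 = 1/(1+e^{1.8500}) = 0.1359
P_4 = 1/(1+e^{4.2900}) = 0.0135
E[score] = 0.1016 + 0.3682 + 0.1359 + 0.0135 = 0.6191

0.619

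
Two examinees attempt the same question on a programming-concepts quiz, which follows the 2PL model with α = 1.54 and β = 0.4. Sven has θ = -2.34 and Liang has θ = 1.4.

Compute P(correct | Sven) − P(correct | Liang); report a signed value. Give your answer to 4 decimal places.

P(θ) = 1 / (1 + exp(−α(θ − β)))
P(Sven) = 0.0145  [exponent -4.2196]
P(Liang) = 0.8235  [exponent 1.5400]
Difference = 0.0145 − 0.8235 = -0.8090

-0.8090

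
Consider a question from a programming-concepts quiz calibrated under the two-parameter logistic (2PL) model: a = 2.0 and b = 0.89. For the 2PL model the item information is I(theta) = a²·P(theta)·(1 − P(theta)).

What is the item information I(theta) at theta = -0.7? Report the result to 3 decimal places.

P = 1/(1+e^{3.1800}) = 0.0399
P(1−P) = 0.0399 × 0.9601 = 0.0383
I = a² × P(1−P) = 2.0² × 0.0383 = 0.15333

0.153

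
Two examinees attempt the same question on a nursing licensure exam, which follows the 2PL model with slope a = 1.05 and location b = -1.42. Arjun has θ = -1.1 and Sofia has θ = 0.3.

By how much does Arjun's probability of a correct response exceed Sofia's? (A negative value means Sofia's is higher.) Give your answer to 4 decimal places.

-0.2757

P(θ) = 1 / (1 + exp(−a(θ − b)))
P(Arjun) = 0.5832  [exponent 0.3360]
P(Sofia) = 0.8589  [exponent 1.8060]
Difference = 0.5832 − 0.8589 = -0.2757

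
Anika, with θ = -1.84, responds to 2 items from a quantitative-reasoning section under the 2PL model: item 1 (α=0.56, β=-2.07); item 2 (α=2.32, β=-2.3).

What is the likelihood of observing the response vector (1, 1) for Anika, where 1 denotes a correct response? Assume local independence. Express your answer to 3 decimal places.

P(θ) = 1 / (1 + exp(−α(θ − β)))
P_1 = 1/(1+e^{-0.1288}) = 0.5322
P_2 = 1/(1+e^{-1.0672}) = 0.7441
L = P_1 × P_2 = 0.5322 × 0.7441 = 0.39596

0.396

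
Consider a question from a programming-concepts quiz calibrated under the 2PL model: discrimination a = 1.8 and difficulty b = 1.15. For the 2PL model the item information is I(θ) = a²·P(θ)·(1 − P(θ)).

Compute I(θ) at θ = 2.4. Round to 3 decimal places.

P = 1/(1+e^{-2.2500}) = 0.9047
P(1−P) = 0.9047 × 0.0953 = 0.0863
I = a² × P(1−P) = 1.8² × 0.0863 = 0.27948

0.279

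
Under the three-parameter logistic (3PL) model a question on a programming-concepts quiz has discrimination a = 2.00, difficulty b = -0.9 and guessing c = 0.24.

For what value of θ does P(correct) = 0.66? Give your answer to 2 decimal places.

-0.79

P(θ) = c + (1 − c) · 1 / (1 + exp(−a(θ − b)))
Remove guessing floor: (0.66 − 0.24)/(1 − 0.24) = 0.5526
logit = ln(0.5526/0.4474) = 0.2113
θ = b + logit/(a) = -0.9 + 0.2113/2.0000 = -0.7943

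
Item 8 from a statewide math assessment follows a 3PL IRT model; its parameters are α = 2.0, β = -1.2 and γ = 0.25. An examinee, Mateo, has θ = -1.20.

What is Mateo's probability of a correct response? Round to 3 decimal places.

P(θ) = γ + (1 − γ) · 1 / (1 + exp(−α(θ − β)))
Exponent: 2.0 × (-1.20 − (-1.2)) = 0.0000
1/(1 + e^{0.0000}) = 0.5000
P = 0.25 + 0.75 × 0.5000 = 0.6250

0.625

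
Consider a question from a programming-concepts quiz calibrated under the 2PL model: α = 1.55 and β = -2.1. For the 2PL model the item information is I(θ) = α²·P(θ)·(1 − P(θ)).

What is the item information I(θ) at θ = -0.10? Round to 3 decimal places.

0.099

P = 1/(1+e^{-3.1000}) = 0.9569
P(1−P) = 0.9569 × 0.0431 = 0.0412
I = α² × P(1−P) = 1.55² × 0.0412 = 0.09910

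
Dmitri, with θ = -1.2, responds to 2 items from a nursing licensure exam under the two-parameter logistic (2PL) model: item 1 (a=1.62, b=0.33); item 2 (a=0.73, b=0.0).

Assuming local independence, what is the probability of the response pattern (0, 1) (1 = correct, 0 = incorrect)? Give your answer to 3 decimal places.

0.271

P(θ) = 1 / (1 + exp(−a(θ − b)))
P_1 = 1/(1+e^{2.4786}) = 0.0774
P_2 = 1/(1+e^{0.8760}) = 0.2940
L = (1−P_1) × P_2 = 0.9226 × 0.2940 = 0.27126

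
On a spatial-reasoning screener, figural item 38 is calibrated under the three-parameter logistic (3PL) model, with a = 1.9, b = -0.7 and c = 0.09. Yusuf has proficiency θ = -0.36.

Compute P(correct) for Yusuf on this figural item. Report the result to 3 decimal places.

P(θ) = c + (1 − c) · 1 / (1 + exp(−a(θ − b)))
Exponent: 1.9 × (-0.36 − (-0.7)) = 0.6460
1/(1 + e^{-0.6460}) = 0.6561
P = 0.09 + 0.91 × 0.6561 = 0.6871

0.687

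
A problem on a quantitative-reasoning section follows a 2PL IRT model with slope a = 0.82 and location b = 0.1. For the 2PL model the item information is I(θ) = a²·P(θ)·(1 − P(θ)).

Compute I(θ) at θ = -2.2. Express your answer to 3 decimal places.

P = 1/(1+e^{1.8860}) = 0.1317
P(1−P) = 0.1317 × 0.8683 = 0.1144
I = a² × P(1−P) = 0.82² × 0.1144 = 0.07689

0.077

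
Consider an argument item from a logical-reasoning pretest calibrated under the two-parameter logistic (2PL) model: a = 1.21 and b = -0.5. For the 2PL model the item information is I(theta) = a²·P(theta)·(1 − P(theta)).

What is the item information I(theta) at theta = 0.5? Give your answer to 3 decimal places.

0.259

P = 1/(1+e^{-1.2100}) = 0.7703
P(1−P) = 0.7703 × 0.2297 = 0.1769
I = a² × P(1−P) = 1.21² × 0.1769 = 0.25906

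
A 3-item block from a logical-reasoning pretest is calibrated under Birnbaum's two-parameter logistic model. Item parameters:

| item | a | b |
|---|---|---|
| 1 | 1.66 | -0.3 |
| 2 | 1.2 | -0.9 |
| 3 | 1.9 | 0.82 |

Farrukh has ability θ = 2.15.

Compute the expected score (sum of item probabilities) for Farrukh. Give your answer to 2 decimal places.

P(θ) = 1 / (1 + exp(−a(θ − b)))
P_1 = 1/(1+e^{-4.0670}) = 0.9832
P_2 = 1/(1+e^{-3.6600}) = 0.9749
P_3 = 1/(1+e^{-2.5270}) = 0.9260
E[score] = 0.9832 + 0.9749 + 0.9260 = 2.8841

2.88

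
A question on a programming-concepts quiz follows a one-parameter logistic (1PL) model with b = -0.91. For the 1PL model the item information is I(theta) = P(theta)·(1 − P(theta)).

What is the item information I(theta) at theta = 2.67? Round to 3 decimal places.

0.026

P = 1/(1+e^{-3.5800}) = 0.9729
P(1−P) = 0.9729 × 0.0271 = 0.0264
I = P(1−P) = 0.02638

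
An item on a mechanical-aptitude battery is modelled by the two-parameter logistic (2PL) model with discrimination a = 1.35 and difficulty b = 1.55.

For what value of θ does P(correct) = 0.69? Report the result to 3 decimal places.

P(θ) = 1 / (1 + exp(−a(θ − b)))
logit = ln(0.6900/0.3100) = 0.8001
θ = b + logit/(a) = 1.55 + 0.8001/1.3500 = 2.1427

2.143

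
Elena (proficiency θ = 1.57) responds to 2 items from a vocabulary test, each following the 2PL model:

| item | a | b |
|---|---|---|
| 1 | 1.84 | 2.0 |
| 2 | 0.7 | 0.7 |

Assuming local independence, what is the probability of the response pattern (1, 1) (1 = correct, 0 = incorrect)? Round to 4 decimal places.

0.2020

P(θ) = 1 / (1 + exp(−a(θ − b)))
P_1 = 1/(1+e^{0.7912}) = 0.3119
P_2 = 1/(1+e^{-0.6090}) = 0.6477
L = P_1 × P_2 = 0.3119 × 0.6477 = 0.20203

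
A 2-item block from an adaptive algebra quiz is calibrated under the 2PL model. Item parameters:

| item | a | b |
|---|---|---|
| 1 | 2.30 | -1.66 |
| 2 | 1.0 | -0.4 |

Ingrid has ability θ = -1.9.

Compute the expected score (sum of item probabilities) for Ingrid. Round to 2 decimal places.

0.55

P(θ) = 1 / (1 + exp(−a(θ − b)))
P_1 = 1/(1+e^{0.5520}) = 0.3654
P_2 = 1/(1+e^{1.5000}) = 0.1824
E[score] = 0.3654 + 0.1824 = 0.5478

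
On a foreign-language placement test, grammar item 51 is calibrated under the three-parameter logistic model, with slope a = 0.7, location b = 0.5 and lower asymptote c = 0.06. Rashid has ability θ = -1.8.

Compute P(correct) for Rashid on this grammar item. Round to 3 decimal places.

P(θ) = c + (1 − c) · 1 / (1 + exp(−a(θ − b)))
Exponent: 0.7 × (-1.8 − 0.5) = -1.6100
1/(1 + e^{1.6100}) = 0.1666
P = 0.06 + 0.94 × 0.1666 = 0.2166

0.217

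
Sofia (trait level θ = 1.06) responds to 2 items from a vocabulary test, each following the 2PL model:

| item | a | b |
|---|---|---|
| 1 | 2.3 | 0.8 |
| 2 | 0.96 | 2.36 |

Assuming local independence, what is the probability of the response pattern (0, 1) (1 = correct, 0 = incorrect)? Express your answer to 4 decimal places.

P(θ) = 1 / (1 + exp(−a(θ − b)))
P_1 = 1/(1+e^{-0.5980}) = 0.6452
P_2 = 1/(1+e^{1.2480}) = 0.2230
L = (1−P_1) × P_2 = 0.3548 × 0.2230 = 0.07914

0.0791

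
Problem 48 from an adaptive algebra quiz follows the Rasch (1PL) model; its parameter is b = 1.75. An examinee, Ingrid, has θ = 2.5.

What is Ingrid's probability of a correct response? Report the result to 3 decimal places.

0.679

P(θ) = 1 / (1 + exp(−(θ − b)))
Exponent: (2.5 − 1.75) = 0.7500
1/(1 + e^{-0.7500}) = 0.6792
P = 0.6792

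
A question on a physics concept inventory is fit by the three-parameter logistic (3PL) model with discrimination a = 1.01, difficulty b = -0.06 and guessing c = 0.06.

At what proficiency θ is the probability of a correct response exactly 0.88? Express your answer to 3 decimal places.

P(θ) = c + (1 − c) · 1 / (1 + exp(−a(θ − b)))
Remove guessing floor: (0.88 − 0.06)/(1 − 0.06) = 0.8723
logit = ln(0.8723/0.1277) = 1.9218
θ = b + logit/(a) = -0.06 + 1.9218/1.0100 = 1.8428

1.843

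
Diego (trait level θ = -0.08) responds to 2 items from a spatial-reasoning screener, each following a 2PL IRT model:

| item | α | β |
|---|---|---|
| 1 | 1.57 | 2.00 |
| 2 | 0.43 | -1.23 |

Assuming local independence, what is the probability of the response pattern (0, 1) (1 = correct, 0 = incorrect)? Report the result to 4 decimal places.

P(θ) = 1 / (1 + exp(−α(θ − β)))
P_1 = 1/(1+e^{3.2656}) = 0.0368
P_2 = 1/(1+e^{-0.4945}) = 0.6212
L = (1−P_1) × P_2 = 0.9632 × 0.6212 = 0.59833

0.5983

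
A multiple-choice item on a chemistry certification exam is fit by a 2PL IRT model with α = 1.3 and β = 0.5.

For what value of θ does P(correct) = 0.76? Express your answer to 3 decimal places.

P(θ) = 1 / (1 + exp(−α(θ − β)))
logit = ln(0.7600/0.2400) = 1.1527
θ = β + logit/(α) = 0.5 + 1.1527/1.3000 = 1.3867

1.387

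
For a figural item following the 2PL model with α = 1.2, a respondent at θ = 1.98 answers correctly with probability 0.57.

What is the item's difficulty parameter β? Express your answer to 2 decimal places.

P(θ) = 1 / (1 + exp(−α(θ − β)))
logit(0.57) = ln(0.57/0.43) = 0.2819
β = θ − logit/(α) = 1.98 − 0.2819/1.2000 = 1.7451

1.75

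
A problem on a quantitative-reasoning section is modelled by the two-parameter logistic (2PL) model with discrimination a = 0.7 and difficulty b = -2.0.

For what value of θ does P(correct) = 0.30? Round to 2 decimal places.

-3.21

P(θ) = 1 / (1 + exp(−a(θ − b)))
logit = ln(0.3000/0.7000) = -0.8473
θ = b + logit/(a) = -2.0 + (-0.8473)/0.7000 = -3.2104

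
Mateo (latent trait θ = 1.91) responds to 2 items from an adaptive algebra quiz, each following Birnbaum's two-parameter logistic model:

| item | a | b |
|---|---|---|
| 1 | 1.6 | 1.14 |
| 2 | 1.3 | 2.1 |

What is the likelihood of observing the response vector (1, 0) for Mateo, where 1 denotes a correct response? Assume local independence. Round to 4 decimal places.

P(θ) = 1 / (1 + exp(−a(θ − b)))
P_1 = 1/(1+e^{-1.2320}) = 0.7742
P_2 = 1/(1+e^{0.2470}) = 0.4386
L = P_1 × (1−P_2) = 0.7742 × 0.5614 = 0.43465

0.4346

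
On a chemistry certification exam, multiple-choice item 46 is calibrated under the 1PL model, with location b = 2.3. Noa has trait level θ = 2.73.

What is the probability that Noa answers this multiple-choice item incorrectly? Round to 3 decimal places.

P(θ) = 1 / (1 + exp(−(θ − b)))
Exponent: (2.73 − 2.3) = 0.4300
1/(1 + e^{-0.4300}) = 0.6059
P = 0.6059
P(incorrect) = 1 − 0.6059 = 0.3941

0.394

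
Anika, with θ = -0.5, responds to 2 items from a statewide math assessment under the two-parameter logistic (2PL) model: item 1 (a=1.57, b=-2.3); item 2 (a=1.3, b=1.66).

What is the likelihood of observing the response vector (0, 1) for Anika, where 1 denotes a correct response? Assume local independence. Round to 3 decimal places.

P(θ) = 1 / (1 + exp(−a(θ − b)))
P_1 = 1/(1+e^{-2.8260}) = 0.9441
P_2 = 1/(1+e^{2.8080}) = 0.0569
L = (1−P_1) × P_2 = 0.0559 × 0.0569 = 0.00318

0.003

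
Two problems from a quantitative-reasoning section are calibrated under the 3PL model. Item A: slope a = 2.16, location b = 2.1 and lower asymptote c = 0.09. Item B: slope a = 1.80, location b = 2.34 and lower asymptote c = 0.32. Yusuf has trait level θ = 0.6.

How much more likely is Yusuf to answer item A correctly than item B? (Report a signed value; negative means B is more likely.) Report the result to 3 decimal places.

P(θ) = c + (1 − c) · 1 / (1 + exp(−a(θ − b)))
P_A = 0.1243
P_B = 0.3484
P_A − P_B = -0.2241

-0.224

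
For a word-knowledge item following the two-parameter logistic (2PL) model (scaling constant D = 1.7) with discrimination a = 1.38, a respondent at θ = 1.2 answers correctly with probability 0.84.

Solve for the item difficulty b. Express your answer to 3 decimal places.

0.493

P(θ) = 1 / (1 + exp(−D·a(θ − b)))
logit(0.84) = ln(0.84/0.16) = 1.6582
b = θ − logit/(1.7·a) = 1.2 − 1.6582/2.3460 = 0.4932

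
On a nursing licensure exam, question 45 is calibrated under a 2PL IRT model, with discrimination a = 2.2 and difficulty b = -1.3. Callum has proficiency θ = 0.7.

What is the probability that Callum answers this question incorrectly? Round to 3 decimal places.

0.012

P(θ) = 1 / (1 + exp(−a(θ − b)))
Exponent: 2.2 × (0.7 − (-1.3)) = 4.4000
1/(1 + e^{-4.4000}) = 0.9879
P(incorrect) = 1 − 0.9879 = 0.0121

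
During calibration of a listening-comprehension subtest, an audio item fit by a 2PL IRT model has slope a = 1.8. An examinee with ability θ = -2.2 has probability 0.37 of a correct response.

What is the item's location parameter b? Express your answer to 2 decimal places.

P(θ) = 1 / (1 + exp(−a(θ − b)))
logit(0.37) = ln(0.37/0.63) = -0.5322
b = θ − logit/(a) = -2.2 − (-0.5322)/1.8000 = -1.9043

-1.90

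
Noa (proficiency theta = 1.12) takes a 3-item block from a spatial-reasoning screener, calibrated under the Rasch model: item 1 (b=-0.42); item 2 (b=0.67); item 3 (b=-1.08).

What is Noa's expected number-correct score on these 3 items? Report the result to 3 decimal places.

P(theta) = 1 / (1 + exp(−(theta − b)))
P_1 = 1/(1+e^{-1.5400}) = 0.8235
P_2 = 1/(1+e^{-0.4500}) = 0.6106
P_3 = 1/(1+e^{-2.2000}) = 0.9002
E[score] = 0.8235 + 0.6106 + 0.9002 = 2.3344

2.334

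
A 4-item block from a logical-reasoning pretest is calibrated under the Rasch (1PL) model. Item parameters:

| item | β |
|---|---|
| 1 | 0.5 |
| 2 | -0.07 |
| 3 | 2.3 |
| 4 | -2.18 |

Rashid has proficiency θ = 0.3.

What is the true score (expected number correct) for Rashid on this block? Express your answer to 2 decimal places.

P(θ) = 1 / (1 + exp(−(θ − β)))
P_1 = 1/(1+e^{0.2000}) = 0.4502
P_2 = 1/(1+e^{-0.3700}) = 0.5915
P_3 = 1/(1+e^{2.0000}) = 0.1192
P_4 = 1/(1+e^{-2.4800}) = 0.9227
E[score] = 0.4502 + 0.5915 + 0.1192 + 0.9227 = 2.0836

2.08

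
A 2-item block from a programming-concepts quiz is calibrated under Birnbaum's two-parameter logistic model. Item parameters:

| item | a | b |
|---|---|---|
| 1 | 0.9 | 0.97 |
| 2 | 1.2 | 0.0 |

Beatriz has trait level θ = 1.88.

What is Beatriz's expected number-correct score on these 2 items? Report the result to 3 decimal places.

P(θ) = 1 / (1 + exp(−a(θ − b)))
P_1 = 1/(1+e^{-0.8190}) = 0.6940
P_2 = 1/(1+e^{-2.2560}) = 0.9052
E[score] = 0.6940 + 0.9052 = 1.5992

1.599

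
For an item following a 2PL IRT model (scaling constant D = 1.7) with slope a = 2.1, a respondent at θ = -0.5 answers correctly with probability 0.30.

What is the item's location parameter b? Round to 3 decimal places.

P(θ) = 1 / (1 + exp(−D·a(θ − b)))
logit(0.30) = ln(0.30/0.70) = -0.8473
b = θ − logit/(1.7·a) = -0.5 − (-0.8473)/3.5700 = -0.2627

-0.263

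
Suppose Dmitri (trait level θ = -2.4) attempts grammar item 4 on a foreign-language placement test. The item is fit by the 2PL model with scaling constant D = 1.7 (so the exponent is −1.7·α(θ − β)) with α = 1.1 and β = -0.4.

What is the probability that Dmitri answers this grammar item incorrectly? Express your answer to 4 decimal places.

P(θ) = 1 / (1 + exp(−D·α(θ − β)))
Exponent: 1.7 × 1.1 × (-2.4 − (-0.4)) = -3.7400
1/(1 + e^{3.7400}) = 0.0232
P = 0.0232
P(incorrect) = 1 − 0.0232 = 0.9768

0.9768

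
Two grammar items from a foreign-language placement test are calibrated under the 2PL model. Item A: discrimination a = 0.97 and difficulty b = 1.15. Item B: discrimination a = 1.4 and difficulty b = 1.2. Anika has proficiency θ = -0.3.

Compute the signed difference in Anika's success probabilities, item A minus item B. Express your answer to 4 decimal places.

P(θ) = 1 / (1 + exp(−a(θ − b)))
P_A = 0.1968
P_B = 0.1091
P_A − P_B = 0.0877

0.0877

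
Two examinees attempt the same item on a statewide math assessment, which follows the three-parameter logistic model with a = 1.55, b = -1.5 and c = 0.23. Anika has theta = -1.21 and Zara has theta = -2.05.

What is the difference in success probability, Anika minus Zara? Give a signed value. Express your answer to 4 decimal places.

P(theta) = c + (1 − c) · 1 / (1 + exp(−a(theta − b)))
P(Anika) = 0.7001  [exponent 0.4495]
P(Zara) = 0.4602  [exponent -0.8525]
Difference = 0.7001 − 0.4602 = 0.2399

0.2399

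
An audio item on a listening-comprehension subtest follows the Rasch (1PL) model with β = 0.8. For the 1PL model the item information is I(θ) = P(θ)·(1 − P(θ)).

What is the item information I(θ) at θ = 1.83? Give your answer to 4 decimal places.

P = 1/(1+e^{-1.0300}) = 0.7369
P(1−P) = 0.7369 × 0.2631 = 0.1939
I = P(1−P) = 0.19387

0.1939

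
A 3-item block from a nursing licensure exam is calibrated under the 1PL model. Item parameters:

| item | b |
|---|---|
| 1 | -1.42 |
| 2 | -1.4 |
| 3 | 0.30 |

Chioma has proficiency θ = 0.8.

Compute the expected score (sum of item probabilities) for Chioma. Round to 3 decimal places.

2.425

P(θ) = 1 / (1 + exp(−(θ − b)))
P_1 = 1/(1+e^{-2.2200}) = 0.9020
P_2 = 1/(1+e^{-2.2000}) = 0.9002
P_3 = 1/(1+e^{-0.5000}) = 0.6225
E[score] = 0.9020 + 0.9002 + 0.6225 = 2.4247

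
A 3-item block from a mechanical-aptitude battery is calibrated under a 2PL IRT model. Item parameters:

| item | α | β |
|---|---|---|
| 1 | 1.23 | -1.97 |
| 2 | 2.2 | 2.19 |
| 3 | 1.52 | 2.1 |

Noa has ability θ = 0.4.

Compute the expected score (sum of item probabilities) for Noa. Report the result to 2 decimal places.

P(θ) = 1 / (1 + exp(−α(θ − β)))
P_1 = 1/(1+e^{-2.9151}) = 0.9486
P_2 = 1/(1+e^{3.9380}) = 0.0191
P_3 = 1/(1+e^{2.5840}) = 0.0702
E[score] = 0.9486 + 0.0191 + 0.0702 = 1.0379

1.04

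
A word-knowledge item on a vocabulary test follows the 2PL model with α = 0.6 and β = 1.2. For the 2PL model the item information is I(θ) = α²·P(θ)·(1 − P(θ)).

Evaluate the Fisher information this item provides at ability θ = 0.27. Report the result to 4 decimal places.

P = 1/(1+e^{0.5580}) = 0.3640
P(1−P) = 0.3640 × 0.6360 = 0.2315
I = α² × P(1−P) = 0.6² × 0.2315 = 0.08334

0.0833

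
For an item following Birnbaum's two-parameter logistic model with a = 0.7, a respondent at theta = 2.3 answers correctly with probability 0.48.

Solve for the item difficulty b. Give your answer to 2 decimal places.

P(theta) = 1 / (1 + exp(−a(theta − b)))
logit(0.48) = ln(0.48/0.52) = -0.0800
b = theta − logit/(a) = 2.3 − (-0.0800)/0.7000 = 2.4143

2.41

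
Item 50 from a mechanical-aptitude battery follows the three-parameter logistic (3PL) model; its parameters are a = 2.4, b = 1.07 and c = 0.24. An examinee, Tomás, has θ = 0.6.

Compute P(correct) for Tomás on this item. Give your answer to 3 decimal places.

P(θ) = c + (1 − c) · 1 / (1 + exp(−a(θ − b)))
Exponent: 2.4 × (0.6 − 1.07) = -1.1280
1/(1 + e^{1.1280}) = 0.2445
P = 0.24 + 0.76 × 0.2445 = 0.4258

0.426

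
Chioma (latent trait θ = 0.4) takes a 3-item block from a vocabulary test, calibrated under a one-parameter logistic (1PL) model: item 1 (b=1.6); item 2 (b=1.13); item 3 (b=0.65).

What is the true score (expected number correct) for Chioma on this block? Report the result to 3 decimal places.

0.994

P(θ) = 1 / (1 + exp(−(θ − b)))
P_1 = 1/(1+e^{1.2000}) = 0.2315
P_2 = 1/(1+e^{0.7300}) = 0.3252
P_3 = 1/(1+e^{0.2500}) = 0.4378
E[score] = 0.2315 + 0.3252 + 0.4378 = 0.9945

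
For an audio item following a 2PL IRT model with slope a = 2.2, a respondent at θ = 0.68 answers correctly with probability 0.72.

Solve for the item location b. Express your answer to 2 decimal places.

P(θ) = 1 / (1 + exp(−a(θ − b)))
logit(0.72) = ln(0.72/0.28) = 0.9445
b = θ − logit/(a) = 0.68 − 0.9445/2.2000 = 0.2507

0.25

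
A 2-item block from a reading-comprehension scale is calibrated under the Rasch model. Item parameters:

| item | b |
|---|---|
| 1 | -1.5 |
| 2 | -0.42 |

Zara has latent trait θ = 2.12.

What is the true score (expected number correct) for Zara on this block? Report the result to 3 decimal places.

P(θ) = 1 / (1 + exp(−(θ − b)))
P_1 = 1/(1+e^{-3.6200}) = 0.9739
P_2 = 1/(1+e^{-2.5400}) = 0.9269
E[score] = 0.9739 + 0.9269 = 1.9008

1.901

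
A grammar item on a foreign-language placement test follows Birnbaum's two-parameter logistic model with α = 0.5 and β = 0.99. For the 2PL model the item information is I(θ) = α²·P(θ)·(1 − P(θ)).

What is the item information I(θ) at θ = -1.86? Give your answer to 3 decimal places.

0.039

P = 1/(1+e^{1.4250}) = 0.1939
P(1−P) = 0.1939 × 0.8061 = 0.1563
I = α² × P(1−P) = 0.5² × 0.1563 = 0.03907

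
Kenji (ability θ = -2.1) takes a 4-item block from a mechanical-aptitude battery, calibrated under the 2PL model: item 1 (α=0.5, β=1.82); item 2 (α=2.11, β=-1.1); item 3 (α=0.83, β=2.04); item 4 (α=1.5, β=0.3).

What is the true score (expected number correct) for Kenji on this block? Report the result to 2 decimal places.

P(θ) = 1 / (1 + exp(−α(θ − β)))
P_1 = 1/(1+e^{1.9600}) = 0.1235
P_2 = 1/(1+e^{2.1100}) = 0.1081
P_3 = 1/(1+e^{3.4362}) = 0.0312
P_4 = 1/(1+e^{3.6000}) = 0.0266
E[score] = 0.1235 + 0.1081 + 0.0312 + 0.0266 = 0.2894

0.29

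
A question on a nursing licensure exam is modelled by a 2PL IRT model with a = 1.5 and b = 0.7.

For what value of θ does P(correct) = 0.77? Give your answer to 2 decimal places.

P(θ) = 1 / (1 + exp(−a(θ − b)))
logit = ln(0.7700/0.2300) = 1.2083
θ = b + logit/(a) = 0.7 + 1.2083/1.5000 = 1.5055

1.51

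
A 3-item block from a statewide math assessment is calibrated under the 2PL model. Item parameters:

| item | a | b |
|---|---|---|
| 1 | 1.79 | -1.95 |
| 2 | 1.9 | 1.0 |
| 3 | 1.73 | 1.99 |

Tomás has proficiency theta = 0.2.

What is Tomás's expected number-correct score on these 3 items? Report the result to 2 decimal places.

1.20

P(theta) = 1 / (1 + exp(−a(theta − b)))
P_1 = 1/(1+e^{-3.8485}) = 0.9791
P_2 = 1/(1+e^{1.5200}) = 0.1795
P_3 = 1/(1+e^{3.0967}) = 0.0432
E[score] = 0.9791 + 0.1795 + 0.0432 = 1.2018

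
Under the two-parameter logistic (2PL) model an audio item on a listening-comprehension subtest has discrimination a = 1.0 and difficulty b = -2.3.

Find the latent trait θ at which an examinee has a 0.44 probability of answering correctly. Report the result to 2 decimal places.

P(θ) = 1 / (1 + exp(−a(θ − b)))
logit = ln(0.4400/0.5600) = -0.2412
θ = b + logit/(a) = -2.3 + (-0.2412)/1.0000 = -2.5412

-2.54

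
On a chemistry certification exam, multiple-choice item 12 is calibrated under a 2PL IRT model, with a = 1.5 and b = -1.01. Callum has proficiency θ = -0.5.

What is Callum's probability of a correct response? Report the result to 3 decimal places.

0.682

P(θ) = 1 / (1 + exp(−a(θ − b)))
Exponent: 1.5 × (-0.5 − (-1.01)) = 0.7650
1/(1 + e^{-0.7650}) = 0.6824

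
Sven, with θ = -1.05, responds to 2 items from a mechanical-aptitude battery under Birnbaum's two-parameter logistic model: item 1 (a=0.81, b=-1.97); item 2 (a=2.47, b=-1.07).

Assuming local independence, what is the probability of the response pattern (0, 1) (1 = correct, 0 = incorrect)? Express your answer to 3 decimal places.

P(θ) = 1 / (1 + exp(−a(θ − b)))
P_1 = 1/(1+e^{-0.7452}) = 0.6781
P_2 = 1/(1+e^{-0.0494}) = 0.5123
L = (1−P_1) × P_2 = 0.3219 × 0.5123 = 0.16491

0.165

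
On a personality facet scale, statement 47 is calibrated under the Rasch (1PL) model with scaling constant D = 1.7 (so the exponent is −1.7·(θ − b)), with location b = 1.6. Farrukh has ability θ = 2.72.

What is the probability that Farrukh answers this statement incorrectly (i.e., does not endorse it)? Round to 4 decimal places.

P(θ) = 1 / (1 + exp(−D·(θ − b)))
Exponent: 1.7 × (2.72 − 1.6) = 1.9040
1/(1 + e^{-1.9040}) = 0.8703
P = 0.8703
P(incorrect) = 1 − 0.8703 = 0.1297

0.1297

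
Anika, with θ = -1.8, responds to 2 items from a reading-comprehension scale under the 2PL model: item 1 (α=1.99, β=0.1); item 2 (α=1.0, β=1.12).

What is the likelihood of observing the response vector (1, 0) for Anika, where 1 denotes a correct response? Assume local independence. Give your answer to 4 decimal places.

0.0212

P(θ) = 1 / (1 + exp(−α(θ − β)))
P_1 = 1/(1+e^{3.7810}) = 0.0223
P_2 = 1/(1+e^{2.9200}) = 0.0512
L = P_1 × (1−P_2) = 0.0223 × 0.9488 = 0.02115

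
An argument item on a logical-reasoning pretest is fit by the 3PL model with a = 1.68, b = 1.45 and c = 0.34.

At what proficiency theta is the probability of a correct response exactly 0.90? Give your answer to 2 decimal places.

P(theta) = c + (1 − c) · 1 / (1 + exp(−a(theta − b)))
Remove guessing floor: (0.90 − 0.34)/(1 − 0.34) = 0.8485
logit = ln(0.8485/0.1515) = 1.7228
theta = b + logit/(a) = 1.45 + 1.7228/1.6800 = 2.4755

2.48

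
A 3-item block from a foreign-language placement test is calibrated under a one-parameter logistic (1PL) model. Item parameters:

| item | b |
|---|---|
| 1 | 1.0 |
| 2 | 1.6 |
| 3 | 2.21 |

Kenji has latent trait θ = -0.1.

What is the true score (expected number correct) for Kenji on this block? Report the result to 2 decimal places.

0.49

P(θ) = 1 / (1 + exp(−(θ − b)))
P_1 = 1/(1+e^{1.1000}) = 0.2497
P_2 = 1/(1+e^{1.7000}) = 0.1545
P_3 = 1/(1+e^{2.3100}) = 0.0903
E[score] = 0.2497 + 0.1545 + 0.0903 = 0.4945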